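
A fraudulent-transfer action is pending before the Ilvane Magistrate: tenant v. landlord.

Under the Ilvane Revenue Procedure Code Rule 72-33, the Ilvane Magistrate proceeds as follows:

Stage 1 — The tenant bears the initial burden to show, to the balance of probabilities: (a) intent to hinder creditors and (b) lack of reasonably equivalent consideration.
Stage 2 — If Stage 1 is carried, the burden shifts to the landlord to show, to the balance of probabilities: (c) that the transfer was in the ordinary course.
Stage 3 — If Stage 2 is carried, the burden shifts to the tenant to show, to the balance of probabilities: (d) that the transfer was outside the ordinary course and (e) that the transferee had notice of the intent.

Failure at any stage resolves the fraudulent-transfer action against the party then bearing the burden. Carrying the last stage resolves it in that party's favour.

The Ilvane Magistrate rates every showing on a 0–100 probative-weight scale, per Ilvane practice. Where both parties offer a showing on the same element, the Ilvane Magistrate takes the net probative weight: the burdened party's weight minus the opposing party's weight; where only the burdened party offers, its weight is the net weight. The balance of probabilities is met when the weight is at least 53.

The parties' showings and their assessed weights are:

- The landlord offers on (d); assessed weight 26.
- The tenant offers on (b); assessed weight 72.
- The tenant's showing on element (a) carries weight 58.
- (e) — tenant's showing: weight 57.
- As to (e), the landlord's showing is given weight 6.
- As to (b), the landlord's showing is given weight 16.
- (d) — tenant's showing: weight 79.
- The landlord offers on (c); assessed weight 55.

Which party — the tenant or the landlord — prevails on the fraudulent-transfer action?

landlord

Stage 1 — burden on tenant; standard: the balance of probabilities (weight is at least 53).
    (a): 58 ≥ 53 [met]
    (b): 72 − 16 = 56 ≥ 53 [met]
  Stage 1 carried; the burden shifts to the landlord.
Stage 2 — burden on landlord; standard: the balance of probabilities (weight is at least 53).
    (c): 55 ≥ 53 [met]
  The landlord carries Stage 2; the tenant now bears the burden.
Stage 3 — burden on tenant; standard: the balance of probabilities (weight is at least 53).
    (d): 79 − 26 = 53 ≥ 53 [met]
    (e): 57 − 6 = 51 < 53 [not met]
  Stage 3 not carried; the tenant fails its burden.
The landlord prevails.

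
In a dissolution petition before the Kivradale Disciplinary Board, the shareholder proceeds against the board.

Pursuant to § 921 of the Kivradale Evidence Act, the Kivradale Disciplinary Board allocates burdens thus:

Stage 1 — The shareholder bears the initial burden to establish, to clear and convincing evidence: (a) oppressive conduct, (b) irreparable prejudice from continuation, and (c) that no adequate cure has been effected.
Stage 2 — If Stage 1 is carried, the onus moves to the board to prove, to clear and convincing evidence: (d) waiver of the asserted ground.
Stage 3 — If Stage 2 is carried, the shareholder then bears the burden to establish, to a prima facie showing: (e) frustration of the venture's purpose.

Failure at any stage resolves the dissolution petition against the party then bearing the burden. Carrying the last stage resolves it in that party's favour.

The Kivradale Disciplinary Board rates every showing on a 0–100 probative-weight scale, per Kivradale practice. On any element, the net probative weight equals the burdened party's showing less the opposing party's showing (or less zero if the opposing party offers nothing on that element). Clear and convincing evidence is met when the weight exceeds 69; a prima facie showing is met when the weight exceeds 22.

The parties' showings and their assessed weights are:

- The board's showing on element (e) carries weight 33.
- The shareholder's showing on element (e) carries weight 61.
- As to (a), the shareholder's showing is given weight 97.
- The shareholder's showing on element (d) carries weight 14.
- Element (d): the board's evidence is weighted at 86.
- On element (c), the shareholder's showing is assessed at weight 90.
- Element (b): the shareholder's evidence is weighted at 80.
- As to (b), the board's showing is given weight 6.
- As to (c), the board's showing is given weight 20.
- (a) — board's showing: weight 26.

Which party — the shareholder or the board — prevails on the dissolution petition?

Stage 1 — burden on shareholder; standard: clear and convincing evidence (weight exceeds 69).
    (a): 97 − 26 = 71 > 69 [met]
    (b): 80 − 6 = 74 > 69 [met]
    (c): 90 − 20 = 70 > 69 [met]
  All elements met. The burden passes to the board.
Stage 2 — burden on board; standard: clear and convincing evidence (weight exceeds 69).
    (d): 86 − 14 = 72 > 69 [met]
  All elements met. The burden passes to the shareholder.
Stage 3 — burden on shareholder; standard: a prima facie showing (weight exceeds 22).
    (e): 61 − 33 = 28 > 22 [met]
  The shareholder carries the last stage.
Every stage carried; the shareholder prevails.

shareholder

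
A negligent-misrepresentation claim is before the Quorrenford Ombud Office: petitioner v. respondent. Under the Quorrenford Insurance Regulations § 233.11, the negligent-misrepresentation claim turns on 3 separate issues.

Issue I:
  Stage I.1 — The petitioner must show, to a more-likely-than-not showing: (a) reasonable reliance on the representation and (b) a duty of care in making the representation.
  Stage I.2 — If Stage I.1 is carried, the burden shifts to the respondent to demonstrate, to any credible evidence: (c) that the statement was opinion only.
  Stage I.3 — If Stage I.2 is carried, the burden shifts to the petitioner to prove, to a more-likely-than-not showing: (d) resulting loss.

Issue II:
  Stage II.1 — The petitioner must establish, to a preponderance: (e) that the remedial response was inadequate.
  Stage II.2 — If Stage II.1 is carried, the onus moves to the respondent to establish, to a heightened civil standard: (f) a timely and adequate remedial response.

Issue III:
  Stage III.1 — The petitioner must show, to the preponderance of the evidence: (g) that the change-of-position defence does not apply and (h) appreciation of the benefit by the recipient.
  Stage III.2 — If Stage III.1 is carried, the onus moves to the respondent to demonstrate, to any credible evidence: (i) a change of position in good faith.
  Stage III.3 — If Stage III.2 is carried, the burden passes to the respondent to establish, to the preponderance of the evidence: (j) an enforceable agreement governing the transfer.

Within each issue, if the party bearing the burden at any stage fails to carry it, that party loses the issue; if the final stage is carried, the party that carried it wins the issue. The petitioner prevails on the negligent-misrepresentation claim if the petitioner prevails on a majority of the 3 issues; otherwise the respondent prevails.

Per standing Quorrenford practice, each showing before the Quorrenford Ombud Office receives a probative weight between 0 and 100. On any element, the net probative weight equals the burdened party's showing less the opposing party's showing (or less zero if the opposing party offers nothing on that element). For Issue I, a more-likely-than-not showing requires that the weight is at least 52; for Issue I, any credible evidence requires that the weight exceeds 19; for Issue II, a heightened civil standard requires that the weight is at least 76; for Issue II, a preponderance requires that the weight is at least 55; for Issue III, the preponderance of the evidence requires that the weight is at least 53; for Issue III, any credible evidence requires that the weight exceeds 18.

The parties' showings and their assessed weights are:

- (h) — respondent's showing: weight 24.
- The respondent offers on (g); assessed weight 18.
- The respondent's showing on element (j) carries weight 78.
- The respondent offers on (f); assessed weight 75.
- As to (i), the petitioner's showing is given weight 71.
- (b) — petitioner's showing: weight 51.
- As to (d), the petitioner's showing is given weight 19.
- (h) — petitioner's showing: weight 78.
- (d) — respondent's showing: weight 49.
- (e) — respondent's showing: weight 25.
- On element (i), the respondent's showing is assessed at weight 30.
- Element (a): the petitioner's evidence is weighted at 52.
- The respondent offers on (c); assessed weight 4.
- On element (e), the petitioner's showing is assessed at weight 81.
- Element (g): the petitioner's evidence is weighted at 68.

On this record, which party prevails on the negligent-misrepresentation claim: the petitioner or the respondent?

— Issue I —
Stage I.1 (petitioner, a more-likely-than-not showing, weight is at least 52): (a) 52 ≥ 52 — meets; (b) 51 < 52 — fails.
  The petitioner does not carry Stage I.1.
The analysis ends at Stage I.1; the respondent prevails on this issue.
— Issue II —
Stage II.1 (petitioner, a preponderance, weight is at least 55): (e) net 81−25=56 ≥ 55 — meets.
  Stage II.1 carried; the burden shifts to the respondent.
Stage II.2 (respondent, a heightened civil standard, weight is at least 76): (f) 75 < 76 — fails.
  The respondent does not carry Stage II.2.
The analysis ends at Stage II.2; the petitioner prevails on this issue.
— Issue III —
At Stage III.1 the petitioner must meet the preponderance of the evidence (weight is at least 53): on (g) the weight is 68 less the opposing 18 gives net 50, < 53, so (g) does not meet the standard; on (h) the weight is 78 less the opposing 24 gives net 54, which does reach 53, so (h) meets the standard.
  Stage III.1 not carried; the petitioner fails its burden.
The respondent prevails on this issue.
Per-issue: Issue I → respondent; Issue II → petitioner; Issue III → respondent. The petitioner must prevail on a majority of issues; overall, the respondent prevails.

respondent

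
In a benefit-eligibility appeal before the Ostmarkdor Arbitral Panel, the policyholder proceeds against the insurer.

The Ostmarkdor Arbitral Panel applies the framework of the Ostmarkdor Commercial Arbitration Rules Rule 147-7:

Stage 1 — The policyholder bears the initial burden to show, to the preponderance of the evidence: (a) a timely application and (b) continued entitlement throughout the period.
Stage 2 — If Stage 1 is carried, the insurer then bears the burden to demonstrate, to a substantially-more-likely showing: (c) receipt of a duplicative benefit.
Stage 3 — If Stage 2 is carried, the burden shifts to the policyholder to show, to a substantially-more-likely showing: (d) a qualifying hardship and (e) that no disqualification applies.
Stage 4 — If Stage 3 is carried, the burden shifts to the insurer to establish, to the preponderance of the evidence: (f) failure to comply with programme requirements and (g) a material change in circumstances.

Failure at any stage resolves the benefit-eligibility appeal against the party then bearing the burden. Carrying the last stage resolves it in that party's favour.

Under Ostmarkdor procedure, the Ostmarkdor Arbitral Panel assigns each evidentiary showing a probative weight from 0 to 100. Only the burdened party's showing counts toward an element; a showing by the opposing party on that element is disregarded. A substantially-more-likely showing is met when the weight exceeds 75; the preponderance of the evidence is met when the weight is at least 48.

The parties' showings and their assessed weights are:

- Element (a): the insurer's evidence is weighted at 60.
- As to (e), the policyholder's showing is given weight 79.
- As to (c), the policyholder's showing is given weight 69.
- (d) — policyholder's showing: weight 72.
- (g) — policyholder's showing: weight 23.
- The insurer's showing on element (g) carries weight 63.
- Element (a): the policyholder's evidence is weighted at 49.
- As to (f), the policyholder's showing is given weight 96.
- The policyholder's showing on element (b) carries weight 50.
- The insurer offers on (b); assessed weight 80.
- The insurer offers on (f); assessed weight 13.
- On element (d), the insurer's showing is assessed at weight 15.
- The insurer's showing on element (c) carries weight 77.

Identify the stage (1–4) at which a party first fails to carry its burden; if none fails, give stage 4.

Stage 1 — burden on policyholder; standard: the preponderance of the evidence (weight is at least 48).
    (a): 49 (insurer's 60 disregarded) ≥ 48 [met]
    (b): 50 (insurer's 80 disregarded) ≥ 48 [met]
  Stage 1 is satisfied; the onus moves to the insurer.
Stage 2 — burden on insurer; standard: a substantially-more-likely showing (weight exceeds 75).
    (c): 77 (policyholder's 69 disregarded) > 75 [met]
  All elements met. The burden passes to the policyholder.
Stage 3 — burden on policyholder; standard: a substantially-more-likely showing (weight exceeds 75).
    (d): 72 (insurer's 15 disregarded) ≤ 75 [not met]
    (e): 79 > 75 [met]
  Stage 3 not carried; the policyholder fails its burden.
The analysis ends at Stage 3; the insurer prevails.

stage 3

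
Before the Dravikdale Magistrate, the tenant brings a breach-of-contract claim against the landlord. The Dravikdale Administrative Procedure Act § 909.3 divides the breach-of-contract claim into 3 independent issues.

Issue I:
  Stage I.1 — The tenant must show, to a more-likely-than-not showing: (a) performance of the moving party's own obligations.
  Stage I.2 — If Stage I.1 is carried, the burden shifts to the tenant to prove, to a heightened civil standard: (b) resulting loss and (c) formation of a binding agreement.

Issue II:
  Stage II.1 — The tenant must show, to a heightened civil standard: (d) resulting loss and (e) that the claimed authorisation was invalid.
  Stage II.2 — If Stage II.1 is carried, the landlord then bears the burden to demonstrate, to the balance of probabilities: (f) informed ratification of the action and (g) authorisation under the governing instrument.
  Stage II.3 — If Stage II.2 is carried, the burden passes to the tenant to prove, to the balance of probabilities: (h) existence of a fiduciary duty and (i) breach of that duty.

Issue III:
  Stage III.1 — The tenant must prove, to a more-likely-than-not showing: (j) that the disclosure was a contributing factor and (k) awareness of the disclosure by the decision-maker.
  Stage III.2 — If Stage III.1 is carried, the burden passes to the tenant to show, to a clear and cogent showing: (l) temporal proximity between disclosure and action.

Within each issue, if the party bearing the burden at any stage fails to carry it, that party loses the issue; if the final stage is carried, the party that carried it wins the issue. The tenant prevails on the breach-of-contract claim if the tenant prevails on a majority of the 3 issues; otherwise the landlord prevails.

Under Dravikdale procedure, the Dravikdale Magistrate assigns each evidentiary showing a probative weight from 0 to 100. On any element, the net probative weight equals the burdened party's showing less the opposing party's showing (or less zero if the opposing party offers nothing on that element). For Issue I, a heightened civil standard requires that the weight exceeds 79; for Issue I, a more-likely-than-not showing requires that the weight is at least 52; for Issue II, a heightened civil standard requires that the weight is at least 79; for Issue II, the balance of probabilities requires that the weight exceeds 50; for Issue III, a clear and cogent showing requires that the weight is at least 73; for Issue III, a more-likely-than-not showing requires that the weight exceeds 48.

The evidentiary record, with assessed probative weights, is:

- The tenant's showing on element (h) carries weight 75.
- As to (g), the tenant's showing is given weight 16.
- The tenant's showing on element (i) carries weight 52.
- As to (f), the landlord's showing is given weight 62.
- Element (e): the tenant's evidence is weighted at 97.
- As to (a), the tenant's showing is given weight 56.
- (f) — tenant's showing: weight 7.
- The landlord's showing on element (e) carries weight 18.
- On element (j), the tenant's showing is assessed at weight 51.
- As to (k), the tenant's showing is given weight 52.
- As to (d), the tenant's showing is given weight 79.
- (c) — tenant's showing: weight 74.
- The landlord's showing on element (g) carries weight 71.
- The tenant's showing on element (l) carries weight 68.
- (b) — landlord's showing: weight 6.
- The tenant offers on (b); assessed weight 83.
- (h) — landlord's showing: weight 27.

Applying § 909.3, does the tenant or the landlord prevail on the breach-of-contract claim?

landlord

— Issue I —
At Stage I.1 the tenant must meet a more-likely-than-not showing (weight is at least 52): on (a) the weight is 56, which does reach 52, so (a) meets the standard.
  Stage I.1 is satisfied; the tenant continues to bear the burden.
At Stage I.2 the tenant must meet a heightened civil standard (weight exceeds 79): on (b) the weight is 83 less the opposing 6 gives net 77, which does not exceed 79, so (b) does not meet the standard; on (c) the weight is 74, ≤ 79, so (c) does not meet the standard.
  Stage I.2 not carried; the tenant fails its burden.
The analysis ends at Stage I.2; the landlord prevails on this issue.
— Issue II —
At Stage II.1 the tenant must meet a heightened civil standard (weight is at least 79): on (d) the weight is 79, ≥ 79, so (d) meets the standard; on (e) the weight is 97 less the opposing 18 gives net 79, which does reach 79, so (e) meets the standard.
  The tenant carries Stage II.1; the landlord now bears the burden.
At Stage II.2 the landlord must meet the balance of probabilities (weight exceeds 50): on (f) the weight is 62 less the opposing 7 gives net 55, which does exceed 50, so (f) meets the standard; on (g) the weight is 71 less the opposing 16 gives net 55, > 50, so (g) meets the standard.
  Stage II.2 carried; the burden shifts to the tenant.
At Stage II.3 the tenant must meet the balance of probabilities (weight exceeds 50): on (h) the weight is 75 less the opposing 27 gives net 48, ≤ 50, so (h) does not meet the standard; on (i) the weight is 52, > 50, so (i) meets the standard.
  Stage II.3 not carried; the tenant fails its burden.
The analysis ends at Stage II.3; the landlord prevails on this issue.
— Issue III —
At Stage III.1 the tenant must meet a more-likely-than-not showing (weight exceeds 48): on (j) the weight is 51, which does exceed 48, so (j) meets the standard; on (k) the weight is 52, which does exceed 48, so (k) meets the standard.
  Stage III.1 is satisfied; the tenant continues to bear the burden.
At Stage III.2 the tenant must meet a clear and cogent showing (weight is at least 73): on (l) the weight is 68, which does not reach 73, so (l) does not meet the standard.
  Stage III.2 not carried; the tenant fails its burden.
The landlord prevails on this issue.
Per-issue: Issue I → landlord; Issue II → landlord; Issue III → landlord. The tenant must prevail on a majority of issues; overall, the landlord prevails.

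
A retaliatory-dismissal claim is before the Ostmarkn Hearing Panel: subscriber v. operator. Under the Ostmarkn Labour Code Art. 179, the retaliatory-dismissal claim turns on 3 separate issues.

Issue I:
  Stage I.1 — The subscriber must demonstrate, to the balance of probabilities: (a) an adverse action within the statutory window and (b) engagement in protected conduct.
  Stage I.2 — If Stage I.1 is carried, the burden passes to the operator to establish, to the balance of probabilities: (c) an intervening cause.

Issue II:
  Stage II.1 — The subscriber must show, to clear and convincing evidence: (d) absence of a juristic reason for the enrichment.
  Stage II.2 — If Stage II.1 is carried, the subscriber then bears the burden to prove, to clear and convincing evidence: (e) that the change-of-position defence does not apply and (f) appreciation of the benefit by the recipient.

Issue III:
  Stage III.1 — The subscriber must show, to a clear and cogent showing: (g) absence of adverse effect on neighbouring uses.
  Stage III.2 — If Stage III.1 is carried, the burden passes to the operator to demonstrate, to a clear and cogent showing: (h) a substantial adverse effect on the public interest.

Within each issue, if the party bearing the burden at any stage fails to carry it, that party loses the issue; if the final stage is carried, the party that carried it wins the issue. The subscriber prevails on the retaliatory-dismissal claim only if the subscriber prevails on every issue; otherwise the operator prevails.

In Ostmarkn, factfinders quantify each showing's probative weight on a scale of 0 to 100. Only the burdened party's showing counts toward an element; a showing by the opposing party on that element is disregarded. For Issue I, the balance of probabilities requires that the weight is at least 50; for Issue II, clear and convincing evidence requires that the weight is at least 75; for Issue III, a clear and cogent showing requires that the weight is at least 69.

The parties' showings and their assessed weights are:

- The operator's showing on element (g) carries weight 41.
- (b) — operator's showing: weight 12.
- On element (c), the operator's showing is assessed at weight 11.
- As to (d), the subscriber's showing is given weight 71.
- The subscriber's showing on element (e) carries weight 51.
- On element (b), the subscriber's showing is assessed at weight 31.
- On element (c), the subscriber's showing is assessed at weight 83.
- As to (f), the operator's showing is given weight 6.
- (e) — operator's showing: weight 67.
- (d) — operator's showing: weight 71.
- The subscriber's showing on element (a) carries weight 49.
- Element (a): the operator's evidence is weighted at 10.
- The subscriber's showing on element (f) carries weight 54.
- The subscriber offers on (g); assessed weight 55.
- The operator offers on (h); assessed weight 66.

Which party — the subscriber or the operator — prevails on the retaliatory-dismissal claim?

— Issue I —
At Stage I.1 the subscriber must meet the balance of probabilities (weight is at least 50): on (a) the weight is 49 (the operator's 10 is given no effect), < 50, so (a) does not meet the standard; on (b) the weight is 31 (the operator's 12 is given no effect), < 50, so (b) does not meet the standard.
  Not every element is met, so the subscriber fails to carry Stage I.1.
So the operator prevails on this issue.
— Issue II —
Stage II.1 — burden on subscriber; standard: clear and convincing evidence (weight is at least 75).
    (d): 71 (operator's 71 disregarded) < 75 [not met]
  Not every element is met, so the subscriber fails to carry Stage II.1.
So the operator prevails on this issue.
— Issue III —
At Stage III.1 the subscriber must meet a clear and cogent showing (weight is at least 69): on (g) the weight is 55 (the operator's 41 is given no effect), < 69, so (g) does not meet the standard.
  Not every element is met, so the subscriber fails to carry Stage III.1.
The operator prevails on this issue.
Per-issue: Issue I → operator; Issue II → operator; Issue III → operator. The subscriber must prevail on every issue; overall, the operator prevails.

operator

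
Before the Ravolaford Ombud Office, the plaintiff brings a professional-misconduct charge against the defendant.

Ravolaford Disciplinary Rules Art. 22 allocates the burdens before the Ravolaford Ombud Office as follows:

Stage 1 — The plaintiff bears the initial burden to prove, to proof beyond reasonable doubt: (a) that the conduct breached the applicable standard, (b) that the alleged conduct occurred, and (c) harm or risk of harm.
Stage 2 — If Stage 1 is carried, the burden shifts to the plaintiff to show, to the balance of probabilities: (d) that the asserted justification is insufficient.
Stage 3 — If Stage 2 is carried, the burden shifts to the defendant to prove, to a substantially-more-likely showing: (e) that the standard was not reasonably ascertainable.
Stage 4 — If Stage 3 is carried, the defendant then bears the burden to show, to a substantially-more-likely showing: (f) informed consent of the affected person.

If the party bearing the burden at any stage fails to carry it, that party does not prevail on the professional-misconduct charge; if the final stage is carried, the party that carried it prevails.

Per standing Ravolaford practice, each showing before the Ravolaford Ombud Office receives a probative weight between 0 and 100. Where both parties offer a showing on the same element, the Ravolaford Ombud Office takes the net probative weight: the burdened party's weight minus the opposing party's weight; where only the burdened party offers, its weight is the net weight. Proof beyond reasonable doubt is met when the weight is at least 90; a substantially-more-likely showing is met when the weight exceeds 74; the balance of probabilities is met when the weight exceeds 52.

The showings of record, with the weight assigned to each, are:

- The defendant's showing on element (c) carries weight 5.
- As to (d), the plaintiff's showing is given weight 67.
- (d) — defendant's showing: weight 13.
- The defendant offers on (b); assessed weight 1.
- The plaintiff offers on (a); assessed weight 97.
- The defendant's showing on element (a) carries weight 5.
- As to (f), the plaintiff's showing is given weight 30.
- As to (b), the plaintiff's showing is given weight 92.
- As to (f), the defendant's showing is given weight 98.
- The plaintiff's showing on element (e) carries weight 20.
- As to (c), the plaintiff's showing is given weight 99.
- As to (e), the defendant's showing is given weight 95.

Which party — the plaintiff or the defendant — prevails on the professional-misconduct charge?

plaintiff

Stage 1 (plaintiff, proof beyond reasonable doubt, weight is at least 90): (a) net 97−5=92 ≥ 90 — meets; (b) net 92−1=91 ≥ 90 — meets; (c) net 99−5=94 ≥ 90 — meets.
  Stage 1 is satisfied; the plaintiff continues to bear the burden.
Stage 2 (plaintiff, the balance of probabilities, weight exceeds 52): (d) net 67−13=54 > 52 — meets.
  Stage 2 is satisfied; the onus moves to the defendant.
Stage 3 (defendant, a substantially-more-likely showing, weight exceeds 74): (e) net 95−20=75 > 74 — meets.
  Stage 3 is satisfied; the defendant continues to bear the burden.
Stage 4 (defendant, a substantially-more-likely showing, weight exceeds 74): (f) net 98−30=68 ≤ 74 — fails.
  The defendant does not carry Stage 4.
So the plaintiff prevails.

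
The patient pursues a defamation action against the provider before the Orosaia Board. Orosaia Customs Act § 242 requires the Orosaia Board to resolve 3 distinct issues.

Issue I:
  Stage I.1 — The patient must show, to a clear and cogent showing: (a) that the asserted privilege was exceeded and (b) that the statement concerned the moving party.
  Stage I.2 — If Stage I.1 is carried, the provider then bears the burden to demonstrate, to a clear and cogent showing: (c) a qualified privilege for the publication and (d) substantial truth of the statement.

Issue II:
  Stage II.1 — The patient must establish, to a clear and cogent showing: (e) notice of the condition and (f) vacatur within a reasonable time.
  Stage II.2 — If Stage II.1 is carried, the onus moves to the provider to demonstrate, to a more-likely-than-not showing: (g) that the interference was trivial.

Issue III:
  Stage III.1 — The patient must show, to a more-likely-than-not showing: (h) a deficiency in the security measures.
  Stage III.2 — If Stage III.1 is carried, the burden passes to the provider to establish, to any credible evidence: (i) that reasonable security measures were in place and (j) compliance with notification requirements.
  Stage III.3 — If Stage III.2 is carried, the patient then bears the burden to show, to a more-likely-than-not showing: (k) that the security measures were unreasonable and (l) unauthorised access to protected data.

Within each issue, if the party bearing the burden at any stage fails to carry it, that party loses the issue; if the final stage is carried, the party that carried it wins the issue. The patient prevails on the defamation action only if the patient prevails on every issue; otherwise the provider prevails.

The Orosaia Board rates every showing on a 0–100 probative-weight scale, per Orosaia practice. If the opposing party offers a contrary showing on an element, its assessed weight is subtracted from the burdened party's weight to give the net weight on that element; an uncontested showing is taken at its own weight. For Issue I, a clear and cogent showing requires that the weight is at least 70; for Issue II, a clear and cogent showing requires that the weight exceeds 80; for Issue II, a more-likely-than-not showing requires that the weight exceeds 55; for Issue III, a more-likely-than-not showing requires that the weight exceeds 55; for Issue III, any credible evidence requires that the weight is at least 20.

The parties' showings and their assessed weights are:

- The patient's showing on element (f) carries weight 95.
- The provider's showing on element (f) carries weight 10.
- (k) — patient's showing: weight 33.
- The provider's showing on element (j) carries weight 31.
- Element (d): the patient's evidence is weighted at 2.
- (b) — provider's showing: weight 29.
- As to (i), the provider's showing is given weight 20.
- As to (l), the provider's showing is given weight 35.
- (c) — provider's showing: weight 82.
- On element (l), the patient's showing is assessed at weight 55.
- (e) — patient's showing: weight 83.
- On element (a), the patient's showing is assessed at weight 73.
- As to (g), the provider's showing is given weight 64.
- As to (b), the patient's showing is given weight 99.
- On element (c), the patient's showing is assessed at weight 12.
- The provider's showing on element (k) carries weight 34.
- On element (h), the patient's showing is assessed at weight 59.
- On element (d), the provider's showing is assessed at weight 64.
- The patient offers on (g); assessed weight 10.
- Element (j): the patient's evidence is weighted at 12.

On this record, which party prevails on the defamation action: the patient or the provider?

— Issue I —
At Stage I.1 the patient must meet a clear and cogent showing (weight is at least 70): on (a) the weight is 73, ≥ 70, so (a) meets the standard; on (b) the weight is 99 less the opposing 29 gives net 70, which does reach 70, so (b) meets the standard.
  Stage I.1 carried; the burden shifts to the provider.
At Stage I.2 the provider must meet a clear and cogent showing (weight is at least 70): on (c) the weight is 82 less the opposing 12 gives net 70, ≥ 70, so (c) meets the standard; on (d) the weight is 64 less the opposing 2 gives net 62, < 70, so (d) does not meet the standard.
  Not every element is met, so the provider fails to carry Stage I.2.
The analysis ends at Stage I.2; the patient prevails on this issue.
— Issue II —
Stage II.1 (patient, a clear and cogent showing, weight exceeds 80): (e) 83 > 80 — meets; (f) net 95−10=85 > 80 — meets.
  The patient carries Stage II.1; the provider now bears the burden.
Stage II.2 (provider, a more-likely-than-not showing, weight exceeds 55): (g) net 64−10=54 ≤ 55 — fails.
  The provider does not carry Stage II.2.
So the patient prevails on this issue.
— Issue III —
At Stage III.1 the patient must meet a more-likely-than-not showing (weight exceeds 55): on (h) the weight is 59, which does exceed 55, so (h) meets the standard.
  Stage III.1 is satisfied; the onus moves to the provider.
At Stage III.2 the provider must meet any credible evidence (weight is at least 20): on (i) the weight is 20, ≥ 20, so (i) meets the standard; on (j) the weight is 31 less the opposing 12 gives net 19, which does not reach 20, so (j) does not meet the standard.
  Stage III.2 not carried; the provider fails its burden.
The patient prevails on this issue.
Per-issue: Issue I → patient; Issue II → patient; Issue III → patient. The patient must prevail on every issue; overall, the patient prevails.

patient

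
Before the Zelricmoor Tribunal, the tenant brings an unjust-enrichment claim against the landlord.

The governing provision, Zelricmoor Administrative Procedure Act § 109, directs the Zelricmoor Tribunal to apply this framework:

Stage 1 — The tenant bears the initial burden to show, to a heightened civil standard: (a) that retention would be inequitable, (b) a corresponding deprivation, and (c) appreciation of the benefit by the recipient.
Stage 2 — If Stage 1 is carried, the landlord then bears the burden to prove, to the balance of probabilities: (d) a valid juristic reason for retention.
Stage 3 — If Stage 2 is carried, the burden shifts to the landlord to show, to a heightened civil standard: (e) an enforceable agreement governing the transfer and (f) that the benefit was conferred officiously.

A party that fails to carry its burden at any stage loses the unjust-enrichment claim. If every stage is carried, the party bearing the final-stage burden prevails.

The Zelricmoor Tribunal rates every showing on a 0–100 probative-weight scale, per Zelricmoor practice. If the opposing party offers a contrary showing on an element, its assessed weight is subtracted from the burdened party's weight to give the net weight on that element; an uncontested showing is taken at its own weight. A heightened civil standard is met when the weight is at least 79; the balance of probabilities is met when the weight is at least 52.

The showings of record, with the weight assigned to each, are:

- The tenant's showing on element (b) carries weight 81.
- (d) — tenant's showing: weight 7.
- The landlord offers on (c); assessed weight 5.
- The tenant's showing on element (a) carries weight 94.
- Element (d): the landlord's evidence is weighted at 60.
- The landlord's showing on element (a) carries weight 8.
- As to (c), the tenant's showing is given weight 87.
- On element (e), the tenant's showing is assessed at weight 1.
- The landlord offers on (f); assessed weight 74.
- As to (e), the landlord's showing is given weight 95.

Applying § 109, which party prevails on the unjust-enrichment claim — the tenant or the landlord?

Stage 1 — burden on tenant; standard: a heightened civil standard (weight is at least 79).
    (a): 94 − 8 = 86 ≥ 79 [met]
    (b): 81 ≥ 79 [met]
    (c): 87 − 5 = 82 ≥ 79 [met]
  Stage 1 is satisfied; the onus moves to the landlord.
Stage 2 — burden on landlord; standard: the balance of probabilities (weight is at least 52).
    (d): 60 − 7 = 53 ≥ 52 [met]
  Stage 2 is satisfied; the landlord continues to bear the burden.
Stage 3 — burden on landlord; standard: a heightened civil standard (weight is at least 79).
    (e): 95 − 1 = 94 ≥ 79 [met]
    (f): 74 < 79 [not met]
  Stage 3 not carried; the landlord fails its burden.
The tenant prevails.

tenant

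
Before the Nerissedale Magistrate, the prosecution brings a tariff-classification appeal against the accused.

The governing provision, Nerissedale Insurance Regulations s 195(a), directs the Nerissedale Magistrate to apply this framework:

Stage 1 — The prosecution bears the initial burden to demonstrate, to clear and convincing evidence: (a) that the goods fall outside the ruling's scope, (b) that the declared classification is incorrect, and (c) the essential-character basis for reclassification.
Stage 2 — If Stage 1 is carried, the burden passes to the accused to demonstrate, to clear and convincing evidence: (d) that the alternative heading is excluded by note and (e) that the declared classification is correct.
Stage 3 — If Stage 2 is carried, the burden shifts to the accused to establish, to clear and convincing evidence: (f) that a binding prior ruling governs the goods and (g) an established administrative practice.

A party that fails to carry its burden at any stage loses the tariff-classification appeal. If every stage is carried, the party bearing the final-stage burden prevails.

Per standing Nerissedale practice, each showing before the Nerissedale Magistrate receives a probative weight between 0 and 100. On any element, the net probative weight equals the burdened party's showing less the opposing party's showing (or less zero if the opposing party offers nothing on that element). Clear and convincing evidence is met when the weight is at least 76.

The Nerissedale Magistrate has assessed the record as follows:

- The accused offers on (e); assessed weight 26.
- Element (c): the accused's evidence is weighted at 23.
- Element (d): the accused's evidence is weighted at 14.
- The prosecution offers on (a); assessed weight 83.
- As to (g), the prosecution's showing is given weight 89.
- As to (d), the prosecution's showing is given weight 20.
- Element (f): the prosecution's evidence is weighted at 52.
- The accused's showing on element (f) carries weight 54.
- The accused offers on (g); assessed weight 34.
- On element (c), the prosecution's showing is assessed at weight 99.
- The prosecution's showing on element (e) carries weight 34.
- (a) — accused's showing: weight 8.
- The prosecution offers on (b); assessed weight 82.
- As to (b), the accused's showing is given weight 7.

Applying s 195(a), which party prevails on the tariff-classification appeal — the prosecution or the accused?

Stage 1 (prosecution, clear and convincing evidence, weight is at least 76): (a) net 83−8=75 < 76 — fails; (b) net 82−7=75 < 76 — fails; (c) net 99−23=76 ≥ 76 — meets.
  Stage 1 not carried; the prosecution fails its burden.
So the accused prevails.

accused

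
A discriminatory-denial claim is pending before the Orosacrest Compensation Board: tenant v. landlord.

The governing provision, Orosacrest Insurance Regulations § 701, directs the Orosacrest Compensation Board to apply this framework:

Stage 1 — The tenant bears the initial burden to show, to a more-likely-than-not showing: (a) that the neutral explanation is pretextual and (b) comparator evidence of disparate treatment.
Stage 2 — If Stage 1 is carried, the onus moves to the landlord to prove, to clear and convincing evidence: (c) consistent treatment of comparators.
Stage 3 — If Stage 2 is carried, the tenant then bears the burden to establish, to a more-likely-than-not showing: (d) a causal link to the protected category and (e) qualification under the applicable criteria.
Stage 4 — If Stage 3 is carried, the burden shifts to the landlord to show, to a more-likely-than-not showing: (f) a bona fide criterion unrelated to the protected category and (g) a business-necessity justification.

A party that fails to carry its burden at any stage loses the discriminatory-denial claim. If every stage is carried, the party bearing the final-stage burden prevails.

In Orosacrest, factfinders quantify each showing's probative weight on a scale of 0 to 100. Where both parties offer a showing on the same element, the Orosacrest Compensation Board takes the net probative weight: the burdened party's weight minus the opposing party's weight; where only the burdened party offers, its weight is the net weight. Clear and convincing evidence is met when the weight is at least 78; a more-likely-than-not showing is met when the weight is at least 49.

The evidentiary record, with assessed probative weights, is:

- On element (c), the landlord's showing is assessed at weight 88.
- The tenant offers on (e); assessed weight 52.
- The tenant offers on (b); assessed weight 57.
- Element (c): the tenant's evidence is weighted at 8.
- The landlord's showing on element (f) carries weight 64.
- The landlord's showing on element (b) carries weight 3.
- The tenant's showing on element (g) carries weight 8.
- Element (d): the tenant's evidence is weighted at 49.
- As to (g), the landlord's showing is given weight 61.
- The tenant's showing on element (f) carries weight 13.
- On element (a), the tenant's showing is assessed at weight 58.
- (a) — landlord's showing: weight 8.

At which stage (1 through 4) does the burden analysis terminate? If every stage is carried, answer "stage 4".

Stage 1 (tenant, a more-likely-than-not showing, weight is at least 49): (a) net 58−8=50 ≥ 49 — meets; (b) net 57−3=54 ≥ 49 — meets.
  Stage 1 is satisfied; the onus moves to the landlord.
Stage 2 (landlord, clear and convincing evidence, weight is at least 78): (c) net 88−8=80 ≥ 78 — meets.
  All elements met. The burden passes to the tenant.
Stage 3 (tenant, a more-likely-than-not showing, weight is at least 49): (d) 49 ≥ 49 — meets; (e) 52 ≥ 49 — meets.
  Stage 3 carried; the burden shifts to the landlord.
Stage 4 (landlord, a more-likely-than-not showing, weight is at least 49): (f) net 64−13=51 ≥ 49 — meets; (g) net 61−8=53 ≥ 49 — meets.
  The landlord carries the last stage.
With every stage satisfied, the landlord prevails.

stage 4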